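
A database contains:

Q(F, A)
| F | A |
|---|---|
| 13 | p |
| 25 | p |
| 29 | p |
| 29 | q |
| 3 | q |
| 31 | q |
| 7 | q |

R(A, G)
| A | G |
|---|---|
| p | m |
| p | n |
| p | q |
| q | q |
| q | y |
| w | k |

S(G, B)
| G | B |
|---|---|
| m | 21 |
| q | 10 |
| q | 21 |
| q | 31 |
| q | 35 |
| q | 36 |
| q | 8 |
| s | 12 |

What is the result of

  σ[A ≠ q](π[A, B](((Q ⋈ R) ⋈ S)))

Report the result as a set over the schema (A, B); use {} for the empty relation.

Joining Q and R on A yields {(13, p, m), (13, p, n), (13, p, q), (25, p, m), (25, p, n), (25, p, q), (29, p, m), (29, p, n), (29, p, q), (29, q, q), (29, q, y), (3, q, q), (3, q, y), (31, q, q), (31, q, y), (7, q, q), (7, q, y)}.
Joining (Q ⋈ R) and S on G yields {(13, p, m, 21), (13, p, q, 10), (13, p, q, 21), (13, p, q, 31), (13, p, q, 35), (13, p, q, 36), (13, p, q, 8), (25, p, m, 21), (25, p, q, 10), (25, p, q, 21), (25, p, q, 31), (25, p, q, 35), (25, p, q, 36), (25, p, q, 8), (29, p, m, 21), (29, p, q, 10), (29, p, q, 21), (29, p, q, 31), (29, p, q, 35), (29, p, q, 36), (29, p, q, 8), (29, q, q, 10), (29, q, q, 21), (29, q, q, 31), (29, q, q, 35), (29, q, q, 36), (29, q, q, 8), (3, q, q, 10), (3, q, q, 21), (3, q, q, 31), (3, q, q, 35), (3, q, q, 36), (3, q, q, 8), (31, q, q, 10), (31, q, q, 21), (31, q, q, 31), (31, q, q, 35), (31, q, q, 36), (31, q, q, 8), (7, q, q, 10), (7, q, q, 21), (7, q, q, 31), (7, q, q, 35), (7, q, q, 36), (7, q, q, 8)}.
Projecting to A, B (33 duplicate(s) eliminated): {(p, 10), (p, 21), (p, 31), (p, 35), (p, 36), (p, 8), (q, 10), (q, 21), (q, 31), (q, 35), (q, 36), (q, 8)}
Filtering on A ≠ q leaves {(p, 10), (p, 21), (p, 31), (p, 35), (p, 36), (p, 8)}.

{(p, 10), (p, 21), (p, 31), (p, 35), (p, 36), (p, 8)}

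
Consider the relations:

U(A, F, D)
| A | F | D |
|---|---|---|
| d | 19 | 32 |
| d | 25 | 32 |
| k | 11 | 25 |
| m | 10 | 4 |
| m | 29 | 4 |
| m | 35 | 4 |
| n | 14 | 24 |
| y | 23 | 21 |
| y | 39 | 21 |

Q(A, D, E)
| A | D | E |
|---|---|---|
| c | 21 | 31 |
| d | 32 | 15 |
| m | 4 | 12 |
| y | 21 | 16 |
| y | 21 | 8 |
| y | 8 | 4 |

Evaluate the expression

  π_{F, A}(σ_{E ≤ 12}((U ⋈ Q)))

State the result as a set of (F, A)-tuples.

{(10, m), (23, y), (29, m), (35, m), (39, y)}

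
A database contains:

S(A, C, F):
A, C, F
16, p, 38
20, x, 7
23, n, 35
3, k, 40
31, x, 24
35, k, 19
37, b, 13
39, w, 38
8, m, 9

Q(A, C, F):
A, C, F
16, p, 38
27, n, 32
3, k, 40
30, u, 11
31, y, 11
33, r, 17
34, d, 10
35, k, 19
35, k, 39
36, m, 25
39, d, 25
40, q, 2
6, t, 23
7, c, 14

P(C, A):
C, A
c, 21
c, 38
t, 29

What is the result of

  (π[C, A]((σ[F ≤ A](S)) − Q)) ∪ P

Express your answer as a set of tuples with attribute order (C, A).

{(b, 37), (c, 21), (c, 38), (t, 29), (w, 39), (x, 20), (x, 31)}

σ[F ≤ A]: keep tuples satisfying F ≤ A → {(20, x, 7), (31, x, 24), (35, k, 19), (37, b, 13), (39, w, 38)}
Set difference of the two operands is {(20, x, 7), (31, x, 24), (37, b, 13), (39, w, 38)}.
π_{C, A} gives {(b, 37), (w, 39), (x, 20), (x, 31)}.
Set union of the two operands is {(b, 37), (c, 21), (c, 38), (t, 29), (w, 39), (x, 20), (x, 31)}.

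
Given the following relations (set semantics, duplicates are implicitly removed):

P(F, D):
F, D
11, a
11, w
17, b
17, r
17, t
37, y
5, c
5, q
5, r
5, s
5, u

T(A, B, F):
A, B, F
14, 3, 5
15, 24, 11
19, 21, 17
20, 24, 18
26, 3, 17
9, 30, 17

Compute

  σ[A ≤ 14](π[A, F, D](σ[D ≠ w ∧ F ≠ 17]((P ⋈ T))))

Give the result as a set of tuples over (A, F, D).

Joining P and T on F yields {(11, a, 15, 24), (11, w, 15, 24), (17, b, 19, 21), (17, b, 26, 3), (17, b, 9, 30), (17, r, 19, 21), (17, r, 26, 3), (17, r, 9, 30), (17, t, 19, 21), (17, t, 26, 3), (17, t, 9, 30), (5, c, 14, 3), (5, q, 14, 3), (5, r, 14, 3), (5, s, 14, 3), (5, u, 14, 3)}.
σ[D ≠ w ∧ F ≠ 17]: keep tuples satisfying D ≠ w ∧ F ≠ 17 → {(11, a, 15, 24), (5, c, 14, 3), (5, q, 14, 3), (5, r, 14, 3), (5, s, 14, 3), (5, u, 14, 3)}
Projecting to A, F, D: {(14, 5, c), (14, 5, q), (14, 5, r), (14, 5, s), (14, 5, u), (15, 11, a)}
σ[A ≤ 14]: keep tuples satisfying A ≤ 14 → {(14, 5, c), (14, 5, q), (14, 5, r), (14, 5, s), (14, 5, u)}

{(14, 5, c), (14, 5, q), (14, 5, r), (14, 5, s), (14, 5, u)}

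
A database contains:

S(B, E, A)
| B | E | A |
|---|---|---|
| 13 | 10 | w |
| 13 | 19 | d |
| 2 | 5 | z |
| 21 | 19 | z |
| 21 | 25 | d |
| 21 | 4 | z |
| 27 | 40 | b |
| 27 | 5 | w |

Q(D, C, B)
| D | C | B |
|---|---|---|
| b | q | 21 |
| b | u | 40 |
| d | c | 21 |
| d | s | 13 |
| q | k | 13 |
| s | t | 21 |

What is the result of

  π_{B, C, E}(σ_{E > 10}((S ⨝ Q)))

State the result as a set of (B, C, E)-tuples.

{(13, k, 19), (13, s, 19), (21, c, 19), (21, c, 25), (21, q, 19), (21, q, 25), (21, t, 19), (21, t, 25)}

Joining S and Q on B yields {(13, 10, w, d, s), (13, 10, w, q, k), (13, 19, d, d, s), (13, 19, d, q, k), (21, 19, z, b, q), (21, 19, z, d, c), (21, 19, z, s, t), (21, 25, d, b, q), (21, 25, d, d, c), (21, 25, d, s, t), (21, 4, z, b, q), (21, 4, z, d, c), (21, 4, z, s, t)}.
Selection E > 10: {(13, 19, d, d, s), (13, 19, d, q, k), (21, 19, z, b, q), (21, 19, z, d, c), (21, 19, z, s, t), (21, 25, d, b, q), (21, 25, d, d, c), (21, 25, d, s, t)}
Projecting to B, C, E: {(13, k, 19), (13, s, 19), (21, c, 19), (21, c, 25), (21, q, 19), (21, q, 25), (21, t, 19), (21, t, 25)}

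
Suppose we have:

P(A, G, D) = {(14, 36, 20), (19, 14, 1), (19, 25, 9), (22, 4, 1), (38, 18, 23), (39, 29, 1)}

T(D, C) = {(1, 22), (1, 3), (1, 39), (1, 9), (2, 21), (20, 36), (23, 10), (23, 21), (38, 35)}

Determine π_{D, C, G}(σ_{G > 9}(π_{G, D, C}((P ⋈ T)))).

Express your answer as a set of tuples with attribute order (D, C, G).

{(1, 22, 14), (1, 22, 29), (1, 3, 14), (1, 3, 29), (1, 39, 14), (1, 39, 29), (1, 9, 14), (1, 9, 29), (20, 36, 36), (23, 10, 18), (23, 21, 18)}

Natural join on D: {(14, 36, 20, 36), (19, 14, 1, 22), (19, 14, 1, 3), (19, 14, 1, 39), (19, 14, 1, 9), (22, 4, 1, 22), (22, 4, 1, 3), (22, 4, 1, 39), (22, 4, 1, 9), (38, 18, 23, 10), (38, 18, 23, 21), (39, 29, 1, 22), (39, 29, 1, 3), (39, 29, 1, 39), (39, 29, 1, 9)}
π[G, D, C]: project onto (G, D, C) → {(14, 1, 22), (14, 1, 3), (14, 1, 39), (14, 1, 9), (18, 23, 10), (18, 23, 21), (29, 1, 22), (29, 1, 3), (29, 1, 39), (29, 1, 9), (36, 20, 36), (4, 1, 22), (4, 1, 3), (4, 1, 39), (4, 1, 9)}
Filtering on G > 9 leaves {(14, 1, 22), (14, 1, 3), (14, 1, 39), (14, 1, 9), (18, 23, 10), (18, 23, 21), (29, 1, 22), (29, 1, 3), (29, 1, 39), (29, 1, 9), (36, 20, 36)}.
π[D, C, G]: project onto (D, C, G) → {(1, 22, 14), (1, 22, 29), (1, 3, 14), (1, 3, 29), (1, 39, 14), (1, 39, 29), (1, 9, 14), (1, 9, 29), (20, 36, 36), (23, 10, 18), (23, 21, 18)}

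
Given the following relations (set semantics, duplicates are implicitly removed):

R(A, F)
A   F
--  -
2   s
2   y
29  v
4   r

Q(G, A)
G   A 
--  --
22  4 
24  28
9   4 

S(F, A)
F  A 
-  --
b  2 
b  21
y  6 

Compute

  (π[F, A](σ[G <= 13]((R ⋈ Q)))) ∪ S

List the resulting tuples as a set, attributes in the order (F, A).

Natural join on A: {(4, r, 22), (4, r, 9)}
Filtering on G <= 13 leaves {(4, r, 9)}.
π_{F, A} gives {(r, 4)}.
Taking the union: {(b, 2), (b, 21), (r, 4), (y, 6)}

{(b, 2), (b, 21), (r, 4), (y, 6)}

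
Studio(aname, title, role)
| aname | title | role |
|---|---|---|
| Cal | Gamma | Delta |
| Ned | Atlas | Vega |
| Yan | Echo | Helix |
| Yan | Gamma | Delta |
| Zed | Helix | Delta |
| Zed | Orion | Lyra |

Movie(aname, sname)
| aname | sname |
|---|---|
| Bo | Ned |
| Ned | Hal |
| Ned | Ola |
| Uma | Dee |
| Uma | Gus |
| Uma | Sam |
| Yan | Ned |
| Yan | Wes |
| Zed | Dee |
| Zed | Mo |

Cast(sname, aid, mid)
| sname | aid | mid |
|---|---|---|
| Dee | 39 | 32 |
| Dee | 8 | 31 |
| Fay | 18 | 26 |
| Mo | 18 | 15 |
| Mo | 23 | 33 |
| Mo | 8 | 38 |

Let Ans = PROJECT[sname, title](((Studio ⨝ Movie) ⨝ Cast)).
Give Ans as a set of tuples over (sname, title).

{(Dee, Helix), (Dee, Orion), (Mo, Helix), (Mo, Orion)}

Studio ⋈ Movie (natural join on aname): {(Ned, Atlas, Vega, Hal), (Ned, Atlas, Vega, Ola), (Yan, Echo, Helix, Ned), (Yan, Echo, Helix, Wes), (Yan, Gamma, Delta, Ned), (Yan, Gamma, Delta, Wes), (Zed, Helix, Delta, Dee), (Zed, Helix, Delta, Mo), (Zed, Orion, Lyra, Dee), (Zed, Orion, Lyra, Mo)}
(Studio ⨝ Movie) ⋈ Cast (natural join on sname): {(Zed, Helix, Delta, Dee, 39, 32), (Zed, Helix, Delta, Dee, 8, 31), (Zed, Helix, Delta, Mo, 18, 15), (Zed, Helix, Delta, Mo, 23, 33), (Zed, Helix, Delta, Mo, 8, 38), (Zed, Orion, Lyra, Dee, 39, 32), (Zed, Orion, Lyra, Dee, 8, 31), (Zed, Orion, Lyra, Mo, 18, 15), (Zed, Orion, Lyra, Mo, 23, 33), (Zed, Orion, Lyra, Mo, 8, 38)}
π[sname, title]: project onto (sname, title) (6 duplicate(s) eliminated) → {(Dee, Helix), (Dee, Orion), (Mo, Helix), (Mo, Orion)}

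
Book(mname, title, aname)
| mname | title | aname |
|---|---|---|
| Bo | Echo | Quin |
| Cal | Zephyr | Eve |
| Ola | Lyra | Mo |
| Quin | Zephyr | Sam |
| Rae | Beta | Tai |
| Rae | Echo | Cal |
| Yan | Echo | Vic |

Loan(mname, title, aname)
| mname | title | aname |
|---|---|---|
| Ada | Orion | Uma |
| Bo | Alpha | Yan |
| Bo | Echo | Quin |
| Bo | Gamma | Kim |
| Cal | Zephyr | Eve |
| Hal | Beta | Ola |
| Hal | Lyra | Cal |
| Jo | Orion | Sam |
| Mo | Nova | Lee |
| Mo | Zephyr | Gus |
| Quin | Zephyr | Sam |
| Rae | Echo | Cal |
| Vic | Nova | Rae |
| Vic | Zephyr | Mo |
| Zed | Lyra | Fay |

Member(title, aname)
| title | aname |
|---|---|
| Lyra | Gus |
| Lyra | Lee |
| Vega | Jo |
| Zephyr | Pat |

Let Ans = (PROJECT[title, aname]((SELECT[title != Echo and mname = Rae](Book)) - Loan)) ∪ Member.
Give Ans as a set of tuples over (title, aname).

{(Beta, Tai), (Lyra, Gus), (Lyra, Lee), (Vega, Jo), (Zephyr, Pat)}

σ[title != Echo and mname = Rae]: keep tuples satisfying title != Echo and mname = Rae → {(Rae, Beta, Tai)}
Set difference of the two operands is {(Rae, Beta, Tai)}.
Projecting to title, aname: {(Beta, Tai)}
Set union of the two operands is {(Beta, Tai), (Lyra, Gus), (Lyra, Lee), (Vega, Jo), (Zephyr, Pat)}.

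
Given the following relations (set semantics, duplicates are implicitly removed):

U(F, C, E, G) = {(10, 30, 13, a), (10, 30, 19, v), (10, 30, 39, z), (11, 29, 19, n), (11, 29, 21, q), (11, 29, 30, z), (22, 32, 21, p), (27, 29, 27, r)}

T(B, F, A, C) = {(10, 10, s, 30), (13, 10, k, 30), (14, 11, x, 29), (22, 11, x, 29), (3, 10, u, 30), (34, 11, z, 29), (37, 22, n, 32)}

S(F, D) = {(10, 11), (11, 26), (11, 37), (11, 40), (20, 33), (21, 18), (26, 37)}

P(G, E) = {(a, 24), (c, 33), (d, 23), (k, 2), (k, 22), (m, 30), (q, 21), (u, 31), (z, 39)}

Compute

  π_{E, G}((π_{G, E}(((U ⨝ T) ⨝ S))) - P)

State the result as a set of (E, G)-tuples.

U ⋈ T (natural join on F, C): {(10, 30, 13, a, 10, s), (10, 30, 13, a, 13, k), (10, 30, 13, a, 3, u), (10, 30, 19, v, 10, s), (10, 30, 19, v, 13, k), (10, 30, 19, v, 3, u), (10, 30, 39, z, 10, s), (10, 30, 39, z, 13, k), (10, 30, 39, z, 3, u), (11, 29, 19, n, 14, x), (11, 29, 19, n, 22, x), (11, 29, 19, n, 34, z), (11, 29, 21, q, 14, x), (11, 29, 21, q, 22, x), (11, 29, 21, q, 34, z), (11, 29, 30, z, 14, x), (11, 29, 30, z, 22, x), (11, 29, 30, z, 34, z), (22, 32, 21, p, 37, n)}
(U ⨝ T) ⋈ S (natural join on F): {(10, 30, 13, a, 10, s, 11), (10, 30, 13, a, 13, k, 11), (10, 30, 13, a, 3, u, 11), (10, 30, 19, v, 10, s, 11), (10, 30, 19, v, 13, k, 11), (10, 30, 19, v, 3, u, 11), (10, 30, 39, z, 10, s, 11), (10, 30, 39, z, 13, k, 11), (10, 30, 39, z, 3, u, 11), (11, 29, 19, n, 14, x, 26), (11, 29, 19, n, 14, x, 37), (11, 29, 19, n, 14, x, 40), (11, 29, 19, n, 22, x, 26), (11, 29, 19, n, 22, x, 37), (11, 29, 19, n, 22, x, 40), (11, 29, 19, n, 34, z, 26), (11, 29, 19, n, 34, z, 37), (11, 29, 19, n, 34, z, 40), (11, 29, 21, q, 14, x, 26), (11, 29, 21, q, 14, x, 37), (11, 29, 21, q, 14, x, 40), (11, 29, 21, q, 22, x, 26), (11, 29, 21, q, 22, x, 37), (11, 29, 21, q, 22, x, 40), (11, 29, 21, q, 34, z, 26), (11, 29, 21, q, 34, z, 37), (11, 29, 21, q, 34, z, 40), (11, 29, 30, z, 14, x, 26), (11, 29, 30, z, 14, x, 37), (11, 29, 30, z, 14, x, 40), (11, 29, 30, z, 22, x, 26), (11, 29, 30, z, 22, x, 37), (11, 29, 30, z, 22, x, 40), (11, 29, 30, z, 34, z, 26), (11, 29, 30, z, 34, z, 37), (11, 29, 30, z, 34, z, 40)}
π_{G, E} gives {(a, 13), (n, 19), (q, 21), (v, 19), (z, 30), (z, 39)} (30 duplicate(s) eliminated).
Difference: {(a, 13), (n, 19), (q, 21), (v, 19), (z, 30), (z, 39)} with {(a, 24), (c, 33), (d, 23), (k, 2), (k, 22), (m, 30), (q, 21), (u, 31), (z, 39)} → {(a, 13), (n, 19), (v, 19), (z, 30)}
π_{E, G} gives {(13, a), (19, n), (19, v), (30, z)}.

{(13, a), (19, n), (19, v), (30, z)}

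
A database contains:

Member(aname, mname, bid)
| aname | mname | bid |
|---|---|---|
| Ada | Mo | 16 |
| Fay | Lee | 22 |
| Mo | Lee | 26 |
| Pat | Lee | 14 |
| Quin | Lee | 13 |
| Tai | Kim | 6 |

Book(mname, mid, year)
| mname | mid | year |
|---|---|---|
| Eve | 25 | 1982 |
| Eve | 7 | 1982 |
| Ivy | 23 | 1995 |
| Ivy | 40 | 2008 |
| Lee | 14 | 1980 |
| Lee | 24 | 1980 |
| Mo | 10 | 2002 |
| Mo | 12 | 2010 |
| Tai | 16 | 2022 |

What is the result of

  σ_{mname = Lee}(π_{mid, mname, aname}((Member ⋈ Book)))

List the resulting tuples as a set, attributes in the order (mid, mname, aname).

Member ⋈ Book (natural join on mname): {(Ada, Mo, 16, 10, 2002), (Ada, Mo, 16, 12, 2010), (Fay, Lee, 22, 14, 1980), (Fay, Lee, 22, 24, 1980), (Mo, Lee, 26, 14, 1980), (Mo, Lee, 26, 24, 1980), (Pat, Lee, 14, 14, 1980), (Pat, Lee, 14, 24, 1980), (Quin, Lee, 13, 14, 1980), (Quin, Lee, 13, 24, 1980)}
π_{mid, mname, aname} gives {(10, Mo, Ada), (12, Mo, Ada), (14, Lee, Fay), (14, Lee, Mo), (14, Lee, Pat), (14, Lee, Quin), (24, Lee, Fay), (24, Lee, Mo), (24, Lee, Pat), (24, Lee, Quin)}.
Apply σ_{mname = Lee}; surviving tuples: {(14, Lee, Fay), (14, Lee, Mo), (14, Lee, Pat), (14, Lee, Quin), (24, Lee, Fay), (24, Lee, Mo), (24, Lee, Pat), (24, Lee, Quin)}

{(14, Lee, Fay), (14, Lee, Mo), (14, Lee, Pat), (14, Lee, Quin), (24, Lee, Fay), (24, Lee, Mo), (24, Lee, Pat), (24, Lee, Quin)}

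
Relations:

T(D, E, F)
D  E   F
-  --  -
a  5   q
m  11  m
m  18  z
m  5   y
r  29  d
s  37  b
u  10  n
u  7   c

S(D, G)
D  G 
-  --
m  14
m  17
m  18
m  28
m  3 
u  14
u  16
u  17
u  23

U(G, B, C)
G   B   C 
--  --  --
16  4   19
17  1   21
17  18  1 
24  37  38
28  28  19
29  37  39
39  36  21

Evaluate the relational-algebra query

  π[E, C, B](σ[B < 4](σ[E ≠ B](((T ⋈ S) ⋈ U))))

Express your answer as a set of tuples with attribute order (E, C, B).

Joining T and S on D yields {(m, 11, m, 14), (m, 11, m, 17), (m, 11, m, 18), (m, 11, m, 28), (m, 11, m, 3), (m, 18, z, 14), (m, 18, z, 17), (m, 18, z, 18), (m, 18, z, 28), (m, 18, z, 3), (m, 5, y, 14), (m, 5, y, 17), (m, 5, y, 18), (m, 5, y, 28), (m, 5, y, 3), (u, 10, n, 14), (u, 10, n, 16), (u, 10, n, 17), (u, 10, n, 23), (u, 7, c, 14), (u, 7, c, 16), (u, 7, c, 17), (u, 7, c, 23)}.
Joining (T ⋈ S) and U on G yields {(m, 11, m, 17, 1, 21), (m, 11, m, 17, 18, 1), (m, 11, m, 28, 28, 19), (m, 18, z, 17, 1, 21), (m, 18, z, 17, 18, 1), (m, 18, z, 28, 28, 19), (m, 5, y, 17, 1, 21), (m, 5, y, 17, 18, 1), (m, 5, y, 28, 28, 19), (u, 10, n, 16, 4, 19), (u, 10, n, 17, 1, 21), (u, 10, n, 17, 18, 1), (u, 7, c, 16, 4, 19), (u, 7, c, 17, 1, 21), (u, 7, c, 17, 18, 1)}.
Selection E ≠ B: {(m, 11, m, 17, 1, 21), (m, 11, m, 17, 18, 1), (m, 11, m, 28, 28, 19), (m, 18, z, 17, 1, 21), (m, 18, z, 28, 28, 19), (m, 5, y, 17, 1, 21), (m, 5, y, 17, 18, 1), (m, 5, y, 28, 28, 19), (u, 10, n, 16, 4, 19), (u, 10, n, 17, 1, 21), (u, 10, n, 17, 18, 1), (u, 7, c, 16, 4, 19), (u, 7, c, 17, 1, 21), (u, 7, c, 17, 18, 1)}
Selection B < 4: {(m, 11, m, 17, 1, 21), (m, 18, z, 17, 1, 21), (m, 5, y, 17, 1, 21), (u, 10, n, 17, 1, 21), (u, 7, c, 17, 1, 21)}
π_{E, C, B} gives {(10, 21, 1), (11, 21, 1), (18, 21, 1), (5, 21, 1), (7, 21, 1)}.

{(10, 21, 1), (11, 21, 1), (18, 21, 1), (5, 21, 1), (7, 21, 1)}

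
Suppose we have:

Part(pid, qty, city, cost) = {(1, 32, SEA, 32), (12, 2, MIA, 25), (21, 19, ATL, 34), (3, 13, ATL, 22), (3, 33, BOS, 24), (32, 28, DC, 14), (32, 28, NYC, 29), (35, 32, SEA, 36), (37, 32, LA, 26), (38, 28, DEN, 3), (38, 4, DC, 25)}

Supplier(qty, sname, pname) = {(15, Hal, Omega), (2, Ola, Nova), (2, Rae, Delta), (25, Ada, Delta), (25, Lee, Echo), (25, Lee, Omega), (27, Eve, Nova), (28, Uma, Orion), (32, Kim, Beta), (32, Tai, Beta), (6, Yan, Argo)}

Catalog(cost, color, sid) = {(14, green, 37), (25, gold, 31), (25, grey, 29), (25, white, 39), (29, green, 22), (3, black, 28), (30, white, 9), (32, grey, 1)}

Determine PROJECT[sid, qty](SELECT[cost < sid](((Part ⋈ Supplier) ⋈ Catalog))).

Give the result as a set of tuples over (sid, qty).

{(28, 28), (29, 2), (31, 2), (37, 28), (39, 2)}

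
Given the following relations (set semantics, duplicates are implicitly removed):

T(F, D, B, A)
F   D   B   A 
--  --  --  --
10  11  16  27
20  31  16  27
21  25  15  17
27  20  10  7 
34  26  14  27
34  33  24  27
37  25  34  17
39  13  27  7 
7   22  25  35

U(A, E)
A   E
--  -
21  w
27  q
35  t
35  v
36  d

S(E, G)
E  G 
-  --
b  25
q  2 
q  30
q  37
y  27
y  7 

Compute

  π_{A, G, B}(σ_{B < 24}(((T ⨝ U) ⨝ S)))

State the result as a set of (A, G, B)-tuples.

{(27, 2, 14), (27, 2, 16), (27, 30, 14), (27, 30, 16), (27, 37, 14), (27, 37, 16)}

Joining T and U on A yields {(10, 11, 16, 27, q), (20, 31, 16, 27, q), (34, 26, 14, 27, q), (34, 33, 24, 27, q), (7, 22, 25, 35, t), (7, 22, 25, 35, v)}.
Joining (T ⨝ U) and S on E yields {(10, 11, 16, 27, q, 2), (10, 11, 16, 27, q, 30), (10, 11, 16, 27, q, 37), (20, 31, 16, 27, q, 2), (20, 31, 16, 27, q, 30), (20, 31, 16, 27, q, 37), (34, 26, 14, 27, q, 2), (34, 26, 14, 27, q, 30), (34, 26, 14, 27, q, 37), (34, 33, 24, 27, q, 2), (34, 33, 24, 27, q, 30), (34, 33, 24, 27, q, 37)}.
σ[B < 24]: keep tuples satisfying B < 24 → {(10, 11, 16, 27, q, 2), (10, 11, 16, 27, q, 30), (10, 11, 16, 27, q, 37), (20, 31, 16, 27, q, 2), (20, 31, 16, 27, q, 30), (20, 31, 16, 27, q, 37), (34, 26, 14, 27, q, 2), (34, 26, 14, 27, q, 30), (34, 26, 14, 27, q, 37)}
Projecting to A, G, B (3 duplicate(s) eliminated): {(27, 2, 14), (27, 2, 16), (27, 30, 14), (27, 30, 16), (27, 37, 14), (27, 37, 16)}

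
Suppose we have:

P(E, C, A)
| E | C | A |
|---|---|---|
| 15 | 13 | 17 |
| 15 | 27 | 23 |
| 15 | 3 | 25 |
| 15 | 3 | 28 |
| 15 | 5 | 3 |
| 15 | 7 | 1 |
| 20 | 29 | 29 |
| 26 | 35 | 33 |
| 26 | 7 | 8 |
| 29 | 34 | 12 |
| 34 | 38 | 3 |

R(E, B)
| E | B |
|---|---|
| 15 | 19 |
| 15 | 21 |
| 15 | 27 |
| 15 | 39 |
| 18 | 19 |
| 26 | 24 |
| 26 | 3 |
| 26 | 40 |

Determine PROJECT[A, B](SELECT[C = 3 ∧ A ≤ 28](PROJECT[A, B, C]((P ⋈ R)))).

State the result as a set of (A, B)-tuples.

Joining P and R on E yields {(15, 13, 17, 19), (15, 13, 17, 21), (15, 13, 17, 27), (15, 13, 17, 39), (15, 27, 23, 19), (15, 27, 23, 21), (15, 27, 23, 27), (15, 27, 23, 39), (15, 3, 25, 19), (15, 3, 25, 21), (15, 3, 25, 27), (15, 3, 25, 39), (15, 3, 28, 19), (15, 3, 28, 21), (15, 3, 28, 27), (15, 3, 28, 39), (15, 5, 3, 19), (15, 5, 3, 21), (15, 5, 3, 27), (15, 5, 3, 39), (15, 7, 1, 19), (15, 7, 1, 21), (15, 7, 1, 27), (15, 7, 1, 39), (26, 35, 33, 24), (26, 35, 33, 3), (26, 35, 33, 40), (26, 7, 8, 24), (26, 7, 8, 3), (26, 7, 8, 40)}.
Projecting to A, B, C: {(1, 19, 7), (1, 21, 7), (1, 27, 7), (1, 39, 7), (17, 19, 13), (17, 21, 13), (17, 27, 13), (17, 39, 13), (23, 19, 27), (23, 21, 27), (23, 27, 27), (23, 39, 27), (25, 19, 3), (25, 21, 3), (25, 27, 3), (25, 39, 3), (28, 19, 3), (28, 21, 3), (28, 27, 3), (28, 39, 3), (3, 19, 5), (3, 21, 5), (3, 27, 5), (3, 39, 5), (33, 24, 35), (33, 3, 35), (33, 40, 35), (8, 24, 7), (8, 3, 7), (8, 40, 7)}
Apply σ_{C = 3 ∧ A ≤ 28}; surviving tuples: {(25, 19, 3), (25, 21, 3), (25, 27, 3), (25, 39, 3), (28, 19, 3), (28, 21, 3), (28, 27, 3), (28, 39, 3)}
Projecting to A, B: {(25, 19), (25, 21), (25, 27), (25, 39), (28, 19), (28, 21), (28, 27), (28, 39)}

{(25, 19), (25, 21), (25, 27), (25, 39), (28, 19), (28, 21), (28, 27), (28, 39)}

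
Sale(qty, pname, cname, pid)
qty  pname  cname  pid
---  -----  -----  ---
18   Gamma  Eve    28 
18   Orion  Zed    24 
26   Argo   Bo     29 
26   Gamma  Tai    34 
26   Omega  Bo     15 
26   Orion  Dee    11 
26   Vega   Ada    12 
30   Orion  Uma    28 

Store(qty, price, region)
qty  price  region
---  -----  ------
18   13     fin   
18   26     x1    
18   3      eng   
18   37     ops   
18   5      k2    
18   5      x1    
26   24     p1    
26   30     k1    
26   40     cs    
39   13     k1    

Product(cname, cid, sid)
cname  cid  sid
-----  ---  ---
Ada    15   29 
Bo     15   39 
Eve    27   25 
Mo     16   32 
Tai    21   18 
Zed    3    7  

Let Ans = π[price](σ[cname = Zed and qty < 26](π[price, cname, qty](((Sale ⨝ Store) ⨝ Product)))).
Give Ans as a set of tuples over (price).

{13, 26, 3, 37, 5}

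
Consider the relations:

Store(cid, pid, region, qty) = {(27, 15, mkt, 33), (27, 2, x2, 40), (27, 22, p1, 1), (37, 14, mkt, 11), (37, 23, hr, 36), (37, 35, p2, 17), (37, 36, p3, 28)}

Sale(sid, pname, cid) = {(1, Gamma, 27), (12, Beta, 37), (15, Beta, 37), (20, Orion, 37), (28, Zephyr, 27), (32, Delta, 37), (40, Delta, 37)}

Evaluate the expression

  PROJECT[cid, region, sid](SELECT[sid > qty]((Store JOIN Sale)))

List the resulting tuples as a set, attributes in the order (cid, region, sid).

Joining Store and Sale on cid yields {(27, 15, mkt, 33, 1, Gamma), (27, 15, mkt, 33, 28, Zephyr), (27, 2, x2, 40, 1, Gamma), (27, 2, x2, 40, 28, Zephyr), (27, 22, p1, 1, 1, Gamma), (27, 22, p1, 1, 28, Zephyr), (37, 14, mkt, 11, 12, Beta), (37, 14, mkt, 11, 15, Beta), (37, 14, mkt, 11, 20, Orion), (37, 14, mkt, 11, 32, Delta), (37, 14, mkt, 11, 40, Delta), (37, 23, hr, 36, 12, Beta), (37, 23, hr, 36, 15, Beta), (37, 23, hr, 36, 20, Orion), (37, 23, hr, 36, 32, Delta), (37, 23, hr, 36, 40, Delta), (37, 35, p2, 17, 12, Beta), (37, 35, p2, 17, 15, Beta), (37, 35, p2, 17, 20, Orion), (37, 35, p2, 17, 32, Delta), (37, 35, p2, 17, 40, Delta), (37, 36, p3, 28, 12, Beta), (37, 36, p3, 28, 15, Beta), (37, 36, p3, 28, 20, Orion), (37, 36, p3, 28, 32, Delta), (37, 36, p3, 28, 40, Delta)}.
Selection sid > qty: {(27, 22, p1, 1, 28, Zephyr), (37, 14, mkt, 11, 12, Beta), (37, 14, mkt, 11, 15, Beta), (37, 14, mkt, 11, 20, Orion), (37, 14, mkt, 11, 32, Delta), (37, 14, mkt, 11, 40, Delta), (37, 23, hr, 36, 40, Delta), (37, 35, p2, 17, 20, Orion), (37, 35, p2, 17, 32, Delta), (37, 35, p2, 17, 40, Delta), (37, 36, p3, 28, 32, Delta), (37, 36, p3, 28, 40, Delta)}
π[cid, region, sid]: project onto (cid, region, sid) → {(27, p1, 28), (37, hr, 40), (37, mkt, 12), (37, mkt, 15), (37, mkt, 20), (37, mkt, 32), (37, mkt, 40), (37, p2, 20), (37, p2, 32), (37, p2, 40), (37, p3, 32), (37, p3, 40)}

{(27, p1, 28), (37, hr, 40), (37, mkt, 12), (37, mkt, 15), (37, mkt, 20), (37, mkt, 32), (37, mkt, 40), (37, p2, 20), (37, p2, 32), (37, p2, 40), (37, p3, 32), (37, p3, 40)}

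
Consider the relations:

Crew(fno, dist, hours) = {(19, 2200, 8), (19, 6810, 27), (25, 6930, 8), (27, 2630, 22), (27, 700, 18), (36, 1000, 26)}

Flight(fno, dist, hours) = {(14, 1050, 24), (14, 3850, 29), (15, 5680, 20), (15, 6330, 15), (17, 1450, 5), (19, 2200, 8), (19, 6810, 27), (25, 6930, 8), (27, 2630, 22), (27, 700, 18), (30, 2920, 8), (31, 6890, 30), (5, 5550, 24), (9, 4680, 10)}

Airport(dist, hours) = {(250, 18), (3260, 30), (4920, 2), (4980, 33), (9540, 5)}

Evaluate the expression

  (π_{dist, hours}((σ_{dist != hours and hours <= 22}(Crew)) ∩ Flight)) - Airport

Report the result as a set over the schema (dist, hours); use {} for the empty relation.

{(2200, 8), (2630, 22), (6930, 8), (700, 18)}

σ[dist != hours and hours <= 22]: keep tuples satisfying dist != hours and hours <= 22 → {(19, 2200, 8), (25, 6930, 8), (27, 2630, 22), (27, 700, 18)}
Set intersection of the two operands is {(19, 2200, 8), (25, 6930, 8), (27, 2630, 22), (27, 700, 18)}.
π[dist, hours]: project onto (dist, hours) → {(2200, 8), (2630, 22), (6930, 8), (700, 18)}
Set difference of the two operands is {(2200, 8), (2630, 22), (6930, 8), (700, 18)}.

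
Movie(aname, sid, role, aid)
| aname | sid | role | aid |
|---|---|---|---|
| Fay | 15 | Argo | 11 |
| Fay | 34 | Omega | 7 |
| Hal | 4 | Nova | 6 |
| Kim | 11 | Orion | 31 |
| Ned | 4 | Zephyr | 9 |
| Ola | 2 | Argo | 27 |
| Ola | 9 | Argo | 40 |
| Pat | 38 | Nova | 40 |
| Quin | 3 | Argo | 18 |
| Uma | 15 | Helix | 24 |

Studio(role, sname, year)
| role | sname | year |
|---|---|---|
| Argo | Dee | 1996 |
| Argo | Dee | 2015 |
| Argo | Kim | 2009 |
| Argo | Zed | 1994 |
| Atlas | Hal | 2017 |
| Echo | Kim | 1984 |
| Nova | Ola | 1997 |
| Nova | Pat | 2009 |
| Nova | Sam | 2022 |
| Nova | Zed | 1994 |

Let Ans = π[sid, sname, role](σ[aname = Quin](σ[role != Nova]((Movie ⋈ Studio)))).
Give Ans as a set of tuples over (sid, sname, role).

Natural join on role: {(Fay, 15, Argo, 11, Dee, 1996), (Fay, 15, Argo, 11, Dee, 2015), (Fay, 15, Argo, 11, Kim, 2009), (Fay, 15, Argo, 11, Zed, 1994), (Hal, 4, Nova, 6, Ola, 1997), (Hal, 4, Nova, 6, Pat, 2009), (Hal, 4, Nova, 6, Sam, 2022), (Hal, 4, Nova, 6, Zed, 1994), (Ola, 2, Argo, 27, Dee, 1996), (Ola, 2, Argo, 27, Dee, 2015), (Ola, 2, Argo, 27, Kim, 2009), (Ola, 2, Argo, 27, Zed, 1994), (Ola, 9, Argo, 40, Dee, 1996), (Ola, 9, Argo, 40, Dee, 2015), (Ola, 9, Argo, 40, Kim, 2009), (Ola, 9, Argo, 40, Zed, 1994), (Pat, 38, Nova, 40, Ola, 1997), (Pat, 38, Nova, 40, Pat, 2009), (Pat, 38, Nova, 40, Sam, 2022), (Pat, 38, Nova, 40, Zed, 1994), (Quin, 3, Argo, 18, Dee, 1996), (Quin, 3, Argo, 18, Dee, 2015), (Quin, 3, Argo, 18, Kim, 2009), (Quin, 3, Argo, 18, Zed, 1994)}
Apply σ_{role != Nova}; surviving tuples: {(Fay, 15, Argo, 11, Dee, 1996), (Fay, 15, Argo, 11, Dee, 2015), (Fay, 15, Argo, 11, Kim, 2009), (Fay, 15, Argo, 11, Zed, 1994), (Ola, 2, Argo, 27, Dee, 1996), (Ola, 2, Argo, 27, Dee, 2015), (Ola, 2, Argo, 27, Kim, 2009), (Ola, 2, Argo, 27, Zed, 1994), (Ola, 9, Argo, 40, Dee, 1996), (Ola, 9, Argo, 40, Dee, 2015), (Ola, 9, Argo, 40, Kim, 2009), (Ola, 9, Argo, 40, Zed, 1994), (Quin, 3, Argo, 18, Dee, 1996), (Quin, 3, Argo, 18, Dee, 2015), (Quin, 3, Argo, 18, Kim, 2009), (Quin, 3, Argo, 18, Zed, 1994)}
Apply σ_{aname = Quin}; surviving tuples: {(Quin, 3, Argo, 18, Dee, 1996), (Quin, 3, Argo, 18, Dee, 2015), (Quin, 3, Argo, 18, Kim, 2009), (Quin, 3, Argo, 18, Zed, 1994)}
Projecting to sid, sname, role (1 duplicate(s) eliminated): {(3, Dee, Argo), (3, Kim, Argo), (3, Zed, Argo)}

{(3, Dee, Argo), (3, Kim, Argo), (3, Zed, Argo)}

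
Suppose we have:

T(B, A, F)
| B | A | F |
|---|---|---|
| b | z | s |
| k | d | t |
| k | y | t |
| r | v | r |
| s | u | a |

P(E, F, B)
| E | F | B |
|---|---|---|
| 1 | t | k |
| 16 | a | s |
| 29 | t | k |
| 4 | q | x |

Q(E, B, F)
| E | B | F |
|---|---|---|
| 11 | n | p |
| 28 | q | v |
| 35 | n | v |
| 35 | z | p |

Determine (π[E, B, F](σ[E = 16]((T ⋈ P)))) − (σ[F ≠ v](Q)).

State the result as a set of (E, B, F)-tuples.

{(16, s, a)}

T ⋈ P (natural join on B, F): {(k, d, t, 1), (k, d, t, 29), (k, y, t, 1), (k, y, t, 29), (s, u, a, 16)}
Apply σ_{E = 16}; surviving tuples: {(s, u, a, 16)}
π[E, B, F]: project onto (E, B, F) → {(16, s, a)}
Apply σ_{F ≠ v}; surviving tuples: {(11, n, p), (35, z, p)}
Set difference of the two operands is {(16, s, a)}.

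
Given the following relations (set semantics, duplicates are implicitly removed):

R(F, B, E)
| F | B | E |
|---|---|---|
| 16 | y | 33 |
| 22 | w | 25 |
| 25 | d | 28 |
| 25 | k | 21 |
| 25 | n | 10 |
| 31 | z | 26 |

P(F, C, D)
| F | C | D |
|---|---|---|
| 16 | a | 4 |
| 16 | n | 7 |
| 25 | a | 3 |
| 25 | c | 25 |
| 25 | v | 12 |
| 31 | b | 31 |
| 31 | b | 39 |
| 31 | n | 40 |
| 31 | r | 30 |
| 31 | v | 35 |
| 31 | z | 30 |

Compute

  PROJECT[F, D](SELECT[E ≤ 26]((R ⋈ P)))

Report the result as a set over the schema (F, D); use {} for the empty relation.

{(25, 12), (25, 25), (25, 3), (31, 30), (31, 31), (31, 35), (31, 39), (31, 40)}

Natural join on F: {(16, y, 33, a, 4), (16, y, 33, n, 7), (25, d, 28, a, 3), (25, d, 28, c, 25), (25, d, 28, v, 12), (25, k, 21, a, 3), (25, k, 21, c, 25), (25, k, 21, v, 12), (25, n, 10, a, 3), (25, n, 10, c, 25), (25, n, 10, v, 12), (31, z, 26, b, 31), (31, z, 26, b, 39), (31, z, 26, n, 40), (31, z, 26, r, 30), (31, z, 26, v, 35), (31, z, 26, z, 30)}
Selection E ≤ 26: {(25, k, 21, a, 3), (25, k, 21, c, 25), (25, k, 21, v, 12), (25, n, 10, a, 3), (25, n, 10, c, 25), (25, n, 10, v, 12), (31, z, 26, b, 31), (31, z, 26, b, 39), (31, z, 26, n, 40), (31, z, 26, r, 30), (31, z, 26, v, 35), (31, z, 26, z, 30)}
Projecting to F, D (4 duplicate(s) eliminated): {(25, 12), (25, 25), (25, 3), (31, 30), (31, 31), (31, 35), (31, 39), (31, 40)}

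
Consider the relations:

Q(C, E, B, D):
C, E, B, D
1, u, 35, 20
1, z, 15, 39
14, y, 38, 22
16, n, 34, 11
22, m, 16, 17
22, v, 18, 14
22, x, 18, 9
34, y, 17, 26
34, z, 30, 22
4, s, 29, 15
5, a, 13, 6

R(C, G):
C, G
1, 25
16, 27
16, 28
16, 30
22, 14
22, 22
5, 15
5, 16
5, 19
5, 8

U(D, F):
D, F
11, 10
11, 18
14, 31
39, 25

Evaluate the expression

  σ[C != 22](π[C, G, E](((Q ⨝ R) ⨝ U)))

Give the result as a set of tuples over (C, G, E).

{(1, 25, z), (16, 27, n), (16, 28, n), (16, 30, n)}

Q ⋈ R (natural join on C): {(1, u, 35, 20, 25), (1, z, 15, 39, 25), (16, n, 34, 11, 27), (16, n, 34, 11, 28), (16, n, 34, 11, 30), (22, m, 16, 17, 14), (22, m, 16, 17, 22), (22, v, 18, 14, 14), (22, v, 18, 14, 22), (22, x, 18, 9, 14), (22, x, 18, 9, 22), (5, a, 13, 6, 15), (5, a, 13, 6, 16), (5, a, 13, 6, 19), (5, a, 13, 6, 8)}
(Q ⨝ R) ⋈ U (natural join on D): {(1, z, 15, 39, 25, 25), (16, n, 34, 11, 27, 10), (16, n, 34, 11, 27, 18), (16, n, 34, 11, 28, 10), (16, n, 34, 11, 28, 18), (16, n, 34, 11, 30, 10), (16, n, 34, 11, 30, 18), (22, v, 18, 14, 14, 31), (22, v, 18, 14, 22, 31)}
Keep only column(s) C, G, E (3 duplicate(s) eliminated): {(1, 25, z), (16, 27, n), (16, 28, n), (16, 30, n), (22, 14, v), (22, 22, v)}
Selection C != 22: {(1, 25, z), (16, 27, n), (16, 28, n), (16, 30, n)}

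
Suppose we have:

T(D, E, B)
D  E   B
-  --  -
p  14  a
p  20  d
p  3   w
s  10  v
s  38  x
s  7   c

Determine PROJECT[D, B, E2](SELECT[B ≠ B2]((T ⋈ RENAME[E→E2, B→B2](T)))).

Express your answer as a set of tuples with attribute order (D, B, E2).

ρ[E→E2, B→B2]: schema becomes (D, E2, B2); tuples unchanged.
Joining T and RENAME[E→E2, B→B2](T) on D yields {(p, 14, a, 14, a), (p, 14, a, 20, d), (p, 14, a, 3, w), (p, 20, d, 14, a), (p, 20, d, 20, d), (p, 20, d, 3, w), (p, 3, w, 14, a), (p, 3, w, 20, d), (p, 3, w, 3, w), (s, 10, v, 10, v), (s, 10, v, 38, x), (s, 10, v, 7, c), (s, 38, x, 10, v), (s, 38, x, 38, x), (s, 38, x, 7, c), (s, 7, c, 10, v), (s, 7, c, 38, x), (s, 7, c, 7, c)}.
Apply σ_{B ≠ B2}; surviving tuples: {(p, 14, a, 20, d), (p, 14, a, 3, w), (p, 20, d, 14, a), (p, 20, d, 3, w), (p, 3, w, 14, a), (p, 3, w, 20, d), (s, 10, v, 38, x), (s, 10, v, 7, c), (s, 38, x, 10, v), (s, 38, x, 7, c), (s, 7, c, 10, v), (s, 7, c, 38, x)}
π[D, B, E2]: project onto (D, B, E2) → {(p, a, 20), (p, a, 3), (p, d, 14), (p, d, 3), (p, w, 14), (p, w, 20), (s, c, 10), (s, c, 38), (s, v, 38), (s, v, 7), (s, x, 10), (s, x, 7)}

{(p, a, 20), (p, a, 3), (p, d, 14), (p, d, 3), (p, w, 14), (p, w, 20), (s, c, 10), (s, c, 38), (s, v, 38), (s, v, 7), (s, x, 10), (s, x, 7)}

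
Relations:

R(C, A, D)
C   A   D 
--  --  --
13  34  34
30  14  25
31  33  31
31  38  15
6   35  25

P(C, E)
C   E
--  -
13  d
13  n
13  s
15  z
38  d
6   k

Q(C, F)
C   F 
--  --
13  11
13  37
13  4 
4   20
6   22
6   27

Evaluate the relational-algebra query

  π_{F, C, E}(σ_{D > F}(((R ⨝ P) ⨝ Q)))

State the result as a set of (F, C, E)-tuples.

{(11, 13, d), (11, 13, n), (11, 13, s), (22, 6, k), (4, 13, d), (4, 13, n), (4, 13, s)}

Joining R and P on C yields {(13, 34, 34, d), (13, 34, 34, n), (13, 34, 34, s), (6, 35, 25, k)}.
Joining (R ⨝ P) and Q on C yields {(13, 34, 34, d, 11), (13, 34, 34, d, 37), (13, 34, 34, d, 4), (13, 34, 34, n, 11), (13, 34, 34, n, 37), (13, 34, 34, n, 4), (13, 34, 34, s, 11), (13, 34, 34, s, 37), (13, 34, 34, s, 4), (6, 35, 25, k, 22), (6, 35, 25, k, 27)}.
σ[D > F]: keep tuples satisfying D > F → {(13, 34, 34, d, 11), (13, 34, 34, d, 4), (13, 34, 34, n, 11), (13, 34, 34, n, 4), (13, 34, 34, s, 11), (13, 34, 34, s, 4), (6, 35, 25, k, 22)}
π_{F, C, E} gives {(11, 13, d), (11, 13, n), (11, 13, s), (22, 6, k), (4, 13, d), (4, 13, n), (4, 13, s)}.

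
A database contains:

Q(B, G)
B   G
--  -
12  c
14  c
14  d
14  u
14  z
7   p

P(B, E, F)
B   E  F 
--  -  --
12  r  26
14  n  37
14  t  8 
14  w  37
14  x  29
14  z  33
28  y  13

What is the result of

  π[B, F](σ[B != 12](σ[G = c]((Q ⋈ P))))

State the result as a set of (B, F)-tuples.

{(14, 29), (14, 33), (14, 37), (14, 8)}

Q ⋈ P (natural join on B): {(12, c, r, 26), (14, c, n, 37), (14, c, t, 8), (14, c, w, 37), (14, c, x, 29), (14, c, z, 33), (14, d, n, 37), (14, d, t, 8), (14, d, w, 37), (14, d, x, 29), (14, d, z, 33), (14, u, n, 37), (14, u, t, 8), (14, u, w, 37), (14, u, x, 29), (14, u, z, 33), (14, z, n, 37), (14, z, t, 8), (14, z, w, 37), (14, z, x, 29), (14, z, z, 33)}
Apply σ_{G = c}; surviving tuples: {(12, c, r, 26), (14, c, n, 37), (14, c, t, 8), (14, c, w, 37), (14, c, x, 29), (14, c, z, 33)}
Apply σ_{B != 12}; surviving tuples: {(14, c, n, 37), (14, c, t, 8), (14, c, w, 37), (14, c, x, 29), (14, c, z, 33)}
π[B, F]: project onto (B, F) (1 duplicate(s) eliminated) → {(14, 29), (14, 33), (14, 37), (14, 8)}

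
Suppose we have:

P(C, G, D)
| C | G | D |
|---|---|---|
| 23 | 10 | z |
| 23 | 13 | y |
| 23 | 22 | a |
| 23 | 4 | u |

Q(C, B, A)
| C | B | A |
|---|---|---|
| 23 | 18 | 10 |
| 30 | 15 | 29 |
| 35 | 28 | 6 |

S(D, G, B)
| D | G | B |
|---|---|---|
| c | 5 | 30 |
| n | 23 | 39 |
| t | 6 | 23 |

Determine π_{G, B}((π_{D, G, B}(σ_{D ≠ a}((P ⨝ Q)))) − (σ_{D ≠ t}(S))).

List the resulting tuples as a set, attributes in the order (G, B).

{(10, 18), (13, 18), (4, 18)}

P ⋈ Q (natural join on C): {(23, 10, z, 18, 10), (23, 13, y, 18, 10), (23, 22, a, 18, 10), (23, 4, u, 18, 10)}
Apply σ_{D ≠ a}; surviving tuples: {(23, 10, z, 18, 10), (23, 13, y, 18, 10), (23, 4, u, 18, 10)}
π_{D, G, B} gives {(u, 4, 18), (y, 13, 18), (z, 10, 18)}.
Apply σ_{D ≠ t}; surviving tuples: {(c, 5, 30), (n, 23, 39)}
Difference: {(u, 4, 18), (y, 13, 18), (z, 10, 18)} with {(c, 5, 30), (n, 23, 39)} → {(u, 4, 18), (y, 13, 18), (z, 10, 18)}
π_{G, B} gives {(10, 18), (13, 18), (4, 18)}.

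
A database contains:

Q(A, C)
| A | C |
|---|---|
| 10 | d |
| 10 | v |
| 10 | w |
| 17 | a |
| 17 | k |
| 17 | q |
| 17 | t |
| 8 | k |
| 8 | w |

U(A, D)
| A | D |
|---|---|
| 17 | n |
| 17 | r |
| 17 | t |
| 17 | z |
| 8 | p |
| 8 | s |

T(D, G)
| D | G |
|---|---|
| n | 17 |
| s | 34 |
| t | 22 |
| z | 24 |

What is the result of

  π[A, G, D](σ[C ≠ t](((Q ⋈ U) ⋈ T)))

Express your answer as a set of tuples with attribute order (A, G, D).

{(17, 17, n), (17, 22, t), (17, 24, z), (8, 34, s)}

Natural join on A: {(17, a, n), (17, a, r), (17, a, t), (17, a, z), (17, k, n), (17, k, r), (17, k, t), (17, k, z), (17, q, n), (17, q, r), (17, q, t), (17, q, z), (17, t, n), (17, t, r), (17, t, t), (17, t, z), (8, k, p), (8, k, s), (8, w, p), (8, w, s)}
Natural join on D: {(17, a, n, 17), (17, a, t, 22), (17, a, z, 24), (17, k, n, 17), (17, k, t, 22), (17, k, z, 24), (17, q, n, 17), (17, q, t, 22), (17, q, z, 24), (17, t, n, 17), (17, t, t, 22), (17, t, z, 24), (8, k, s, 34), (8, w, s, 34)}
Selection C ≠ t: {(17, a, n, 17), (17, a, t, 22), (17, a, z, 24), (17, k, n, 17), (17, k, t, 22), (17, k, z, 24), (17, q, n, 17), (17, q, t, 22), (17, q, z, 24), (8, k, s, 34), (8, w, s, 34)}
π[A, G, D]: project onto (A, G, D) (7 duplicate(s) eliminated) → {(17, 17, n), (17, 22, t), (17, 24, z), (8, 34, s)}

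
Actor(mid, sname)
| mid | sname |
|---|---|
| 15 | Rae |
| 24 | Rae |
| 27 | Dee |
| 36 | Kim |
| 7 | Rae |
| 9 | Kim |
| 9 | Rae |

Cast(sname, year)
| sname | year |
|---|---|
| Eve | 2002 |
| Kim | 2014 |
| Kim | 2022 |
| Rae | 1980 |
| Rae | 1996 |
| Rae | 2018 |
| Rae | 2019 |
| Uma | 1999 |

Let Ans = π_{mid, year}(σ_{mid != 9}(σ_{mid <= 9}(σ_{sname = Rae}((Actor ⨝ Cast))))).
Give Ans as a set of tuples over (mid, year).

{(7, 1980), (7, 1996), (7, 2018), (7, 2019)}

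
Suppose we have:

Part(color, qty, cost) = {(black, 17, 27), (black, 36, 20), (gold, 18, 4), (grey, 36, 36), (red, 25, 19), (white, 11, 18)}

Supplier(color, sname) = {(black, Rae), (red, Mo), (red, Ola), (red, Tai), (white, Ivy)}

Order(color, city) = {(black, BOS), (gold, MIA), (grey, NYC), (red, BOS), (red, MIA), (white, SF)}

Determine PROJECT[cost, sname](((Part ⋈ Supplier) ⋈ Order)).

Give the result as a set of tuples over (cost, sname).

Part ⋈ Supplier (natural join on color): {(black, 17, 27, Rae), (black, 36, 20, Rae), (red, 25, 19, Mo), (red, 25, 19, Ola), (red, 25, 19, Tai), (white, 11, 18, Ivy)}
(Part ⋈ Supplier) ⋈ Order (natural join on color): {(black, 17, 27, Rae, BOS), (black, 36, 20, Rae, BOS), (red, 25, 19, Mo, BOS), (red, 25, 19, Mo, MIA), (red, 25, 19, Ola, BOS), (red, 25, 19, Ola, MIA), (red, 25, 19, Tai, BOS), (red, 25, 19, Tai, MIA), (white, 11, 18, Ivy, SF)}
Projecting to cost, sname (3 duplicate(s) eliminated): {(18, Ivy), (19, Mo), (19, Ola), (19, Tai), (20, Rae), (27, Rae)}

{(18, Ivy), (19, Mo), (19, Ola), (19, Tai), (20, Rae), (27, Rae)}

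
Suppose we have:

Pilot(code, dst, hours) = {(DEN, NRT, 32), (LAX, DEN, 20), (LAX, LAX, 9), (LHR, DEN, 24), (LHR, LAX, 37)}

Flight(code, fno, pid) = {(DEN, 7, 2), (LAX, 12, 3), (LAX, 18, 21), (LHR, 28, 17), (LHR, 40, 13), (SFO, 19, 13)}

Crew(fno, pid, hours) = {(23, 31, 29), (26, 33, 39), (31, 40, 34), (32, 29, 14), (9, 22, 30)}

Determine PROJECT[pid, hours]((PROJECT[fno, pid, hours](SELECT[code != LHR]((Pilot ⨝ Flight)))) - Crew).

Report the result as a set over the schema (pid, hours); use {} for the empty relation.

Joining Pilot and Flight on code yields {(DEN, NRT, 32, 7, 2), (LAX, DEN, 20, 12, 3), (LAX, DEN, 20, 18, 21), (LAX, LAX, 9, 12, 3), (LAX, LAX, 9, 18, 21), (LHR, DEN, 24, 28, 17), (LHR, DEN, 24, 40, 13), (LHR, LAX, 37, 28, 17), (LHR, LAX, 37, 40, 13)}.
σ[code != LHR]: keep tuples satisfying code != LHR → {(DEN, NRT, 32, 7, 2), (LAX, DEN, 20, 12, 3), (LAX, DEN, 20, 18, 21), (LAX, LAX, 9, 12, 3), (LAX, LAX, 9, 18, 21)}
π[fno, pid, hours]: project onto (fno, pid, hours) → {(12, 3, 20), (12, 3, 9), (18, 21, 20), (18, 21, 9), (7, 2, 32)}
Set difference of the two operands is {(12, 3, 20), (12, 3, 9), (18, 21, 20), (18, 21, 9), (7, 2, 32)}.
π[pid, hours]: project onto (pid, hours) → {(2, 32), (21, 20), (21, 9), (3, 20), (3, 9)}

{(2, 32), (21, 20), (21, 9), (3, 20), (3, 9)}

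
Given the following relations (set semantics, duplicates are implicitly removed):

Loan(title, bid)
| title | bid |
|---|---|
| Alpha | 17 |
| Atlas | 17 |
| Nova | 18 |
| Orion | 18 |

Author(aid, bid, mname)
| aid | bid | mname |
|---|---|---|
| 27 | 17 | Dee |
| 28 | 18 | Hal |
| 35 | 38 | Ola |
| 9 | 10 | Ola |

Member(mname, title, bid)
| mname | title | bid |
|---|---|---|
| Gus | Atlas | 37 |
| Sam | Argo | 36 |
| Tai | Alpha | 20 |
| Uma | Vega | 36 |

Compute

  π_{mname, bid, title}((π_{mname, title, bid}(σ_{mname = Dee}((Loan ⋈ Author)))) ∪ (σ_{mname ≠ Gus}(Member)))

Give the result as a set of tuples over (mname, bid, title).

Loan ⋈ Author (natural join on bid): {(Alpha, 17, 27, Dee), (Atlas, 17, 27, Dee), (Nova, 18, 28, Hal), (Orion, 18, 28, Hal)}
Apply σ_{mname = Dee}; surviving tuples: {(Alpha, 17, 27, Dee), (Atlas, 17, 27, Dee)}
π_{mname, title, bid} gives {(Dee, Alpha, 17), (Dee, Atlas, 17)}.
Apply σ_{mname ≠ Gus}; surviving tuples: {(Sam, Argo, 36), (Tai, Alpha, 20), (Uma, Vega, 36)}
Set union of the two operands is {(Dee, Alpha, 17), (Dee, Atlas, 17), (Sam, Argo, 36), (Tai, Alpha, 20), (Uma, Vega, 36)}.
π_{mname, bid, title} gives {(Dee, 17, Alpha), (Dee, 17, Atlas), (Sam, 36, Argo), (Tai, 20, Alpha), (Uma, 36, Vega)}.

{(Dee, 17, Alpha), (Dee, 17, Atlas), (Sam, 36, Argo), (Tai, 20, Alpha), (Uma, 36, Vega)}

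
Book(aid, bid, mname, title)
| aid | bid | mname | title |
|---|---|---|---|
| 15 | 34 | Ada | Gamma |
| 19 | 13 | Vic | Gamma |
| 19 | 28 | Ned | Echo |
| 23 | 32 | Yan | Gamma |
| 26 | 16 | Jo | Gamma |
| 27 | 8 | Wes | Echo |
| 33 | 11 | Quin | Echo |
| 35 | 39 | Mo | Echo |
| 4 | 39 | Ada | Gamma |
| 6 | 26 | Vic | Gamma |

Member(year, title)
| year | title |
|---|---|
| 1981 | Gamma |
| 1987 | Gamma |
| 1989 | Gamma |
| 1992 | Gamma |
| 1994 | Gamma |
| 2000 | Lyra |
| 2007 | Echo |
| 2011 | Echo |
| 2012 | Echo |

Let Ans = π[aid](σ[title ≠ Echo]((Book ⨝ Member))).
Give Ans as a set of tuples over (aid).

{15, 19, 23, 26, 4, 6}

Book ⋈ Member (natural join on title): {(15, 34, Ada, Gamma, 1981), (15, 34, Ada, Gamma, 1987), (15, 34, Ada, Gamma, 1989), (15, 34, Ada, Gamma, 1992), (15, 34, Ada, Gamma, 1994), (19, 13, Vic, Gamma, 1981), (19, 13, Vic, Gamma, 1987), (19, 13, Vic, Gamma, 1989), (19, 13, Vic, Gamma, 1992), (19, 13, Vic, Gamma, 1994), (19, 28, Ned, Echo, 2007), (19, 28, Ned, Echo, 2011), (19, 28, Ned, Echo, 2012), (23, 32, Yan, Gamma, 1981), (23, 32, Yan, Gamma, 1987), (23, 32, Yan, Gamma, 1989), (23, 32, Yan, Gamma, 1992), (23, 32, Yan, Gamma, 1994), (26, 16, Jo, Gamma, 1981), (26, 16, Jo, Gamma, 1987), (26, 16, Jo, Gamma, 1989), (26, 16, Jo, Gamma, 1992), (26, 16, Jo, Gamma, 1994), (27, 8, Wes, Echo, 2007), (27, 8, Wes, Echo, 2011), (27, 8, Wes, Echo, 2012), (33, 11, Quin, Echo, 2007), (33, 11, Quin, Echo, 2011), (33, 11, Quin, Echo, 2012), (35, 39, Mo, Echo, 2007), (35, 39, Mo, Echo, 2011), (35, 39, Mo, Echo, 2012), (4, 39, Ada, Gamma, 1981), (4, 39, Ada, Gamma, 1987), (4, 39, Ada, Gamma, 1989), (4, 39, Ada, Gamma, 1992), (4, 39, Ada, Gamma, 1994), (6, 26, Vic, Gamma, 1981), (6, 26, Vic, Gamma, 1987), (6, 26, Vic, Gamma, 1989), (6, 26, Vic, Gamma, 1992), (6, 26, Vic, Gamma, 1994)}
Apply σ_{title ≠ Echo}; surviving tuples: {(15, 34, Ada, Gamma, 1981), (15, 34, Ada, Gamma, 1987), (15, 34, Ada, Gamma, 1989), (15, 34, Ada, Gamma, 1992), (15, 34, Ada, Gamma, 1994), (19, 13, Vic, Gamma, 1981), (19, 13, Vic, Gamma, 1987), (19, 13, Vic, Gamma, 1989), (19, 13, Vic, Gamma, 1992), (19, 13, Vic, Gamma, 1994), (23, 32, Yan, Gamma, 1981), (23, 32, Yan, Gamma, 1987), (23, 32, Yan, Gamma, 1989), (23, 32, Yan, Gamma, 1992), (23, 32, Yan, Gamma, 1994), (26, 16, Jo, Gamma, 1981), (26, 16, Jo, Gamma, 1987), (26, 16, Jo, Gamma, 1989), (26, 16, Jo, Gamma, 1992), (26, 16, Jo, Gamma, 1994), (4, 39, Ada, Gamma, 1981), (4, 39, Ada, Gamma, 1987), (4, 39, Ada, Gamma, 1989), (4, 39, Ada, Gamma, 1992), (4, 39, Ada, Gamma, 1994), (6, 26, Vic, Gamma, 1981), (6, 26, Vic, Gamma, 1987), (6, 26, Vic, Gamma, 1989), (6, 26, Vic, Gamma, 1992), (6, 26, Vic, Gamma, 1994)}
Projecting to aid (24 duplicate(s) eliminated): {15, 19, 23, 26, 4, 6}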